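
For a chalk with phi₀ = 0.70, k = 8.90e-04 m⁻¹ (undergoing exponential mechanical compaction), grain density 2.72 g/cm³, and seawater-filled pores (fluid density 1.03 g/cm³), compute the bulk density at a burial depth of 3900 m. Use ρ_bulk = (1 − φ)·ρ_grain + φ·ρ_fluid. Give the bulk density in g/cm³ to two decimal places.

Working in km (1 km = 1000 m; k in km⁻¹ = k in m⁻¹ × 1000):
Porosity at depth: phi = 0.7·exp(−0.89×3.9) = 0.7×0.0311 = 0.0218
Bulk density: ρ_b = (1−phi)ρ_g + phi·ρ_f = 0.9782×2.72 + 0.0218×1.03
       = 2.661 + 0.022 = 2.683 g/cm³

2.68 g/cm³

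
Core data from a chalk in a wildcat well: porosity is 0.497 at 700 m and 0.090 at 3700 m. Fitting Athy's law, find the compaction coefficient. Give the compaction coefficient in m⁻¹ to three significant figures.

Working in km (1 km = 1000 m; β in km⁻¹ = β in m⁻¹ × 1000):
Athy: φ(Z) = φ₀ e^(−βZ) ⇒ φ₁/φ₂ = e^{β(Z₂−Z₁)} ⇒ β = ln(φ₁/φ₂)/(Z₂−Z₁)
β = ln(0.497/0.09) / (3.7 − 0.7) = ln(5.522) / 3 = 1.7088 / 3 = 0.5696 km⁻¹

0.000570 m⁻¹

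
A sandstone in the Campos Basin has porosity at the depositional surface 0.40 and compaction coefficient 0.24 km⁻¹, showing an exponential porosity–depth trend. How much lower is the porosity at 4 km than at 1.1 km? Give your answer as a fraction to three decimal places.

0.154

φ(1.1) = 0.4·e^(−0.24×1.1) = 0.3072
φ(4) = 0.4·e^(−0.24×4) = 0.1532
Δφ = 0.3072 − 0.1532 = 0.1540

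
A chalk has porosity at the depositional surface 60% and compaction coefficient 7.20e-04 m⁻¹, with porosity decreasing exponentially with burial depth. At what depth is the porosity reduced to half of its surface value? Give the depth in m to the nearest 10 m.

Working in km (1 km = 1000 m; c in km⁻¹ = c in m⁻¹ × 1000):
φ/φ₀ = 1/2 ⇒ exp(−c·z) = 1/2 ⇒ z = ln(2) / c
z = 0.6931 / 0.72 = 0.963 km

960 m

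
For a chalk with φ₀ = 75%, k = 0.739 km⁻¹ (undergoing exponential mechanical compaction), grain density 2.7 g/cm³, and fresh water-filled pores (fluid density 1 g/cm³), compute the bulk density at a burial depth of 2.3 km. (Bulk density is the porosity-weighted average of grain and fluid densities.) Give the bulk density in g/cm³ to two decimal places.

2.47 g/cm³

Porosity at depth: φ = 0.75·exp(−0.739×2.3) = 0.75×0.1827 = 0.1371
Bulk density: ρ_b = (1−φ)ρ_g + φ·ρ_f = 0.8629×2.7 + 0.1371×1
       = 2.330 + 0.137 = 2.467 g/cm³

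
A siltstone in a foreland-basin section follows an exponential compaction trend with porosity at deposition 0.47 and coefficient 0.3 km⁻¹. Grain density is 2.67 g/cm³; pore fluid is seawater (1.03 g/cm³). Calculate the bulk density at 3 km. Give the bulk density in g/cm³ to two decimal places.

2.36 g/cm³

Porosity at depth: phi = 0.47·exp(−0.3×3) = 0.47×0.4066 = 0.1911
Bulk density: ρ_b = (1−phi)ρ_g + phi·ρ_f = 0.8089×2.67 + 0.1911×1.03
       = 2.160 + 0.197 = 2.357 g/cm³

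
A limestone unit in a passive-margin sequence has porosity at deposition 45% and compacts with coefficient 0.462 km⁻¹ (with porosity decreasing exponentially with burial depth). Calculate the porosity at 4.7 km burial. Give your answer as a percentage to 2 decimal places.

5.13%

φ = φ₀·exp(−β·d) = 0.45 × exp(−0.462 × 4.7) = 0.45 × exp(−2.171)
  = 0.45 × 0.1140 = 0.0513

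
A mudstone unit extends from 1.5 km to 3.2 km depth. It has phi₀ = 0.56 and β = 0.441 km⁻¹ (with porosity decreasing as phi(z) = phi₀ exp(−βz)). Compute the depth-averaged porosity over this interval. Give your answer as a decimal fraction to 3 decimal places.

⟨phi⟩ = (1/(z₂−z₁)) ∫ phi₀ e^(−βz) dz = phi₀·(e^(−β·z₁) − e^(−β·z₂)) / (β·(z₂−z₁))
e^(−0.441×1.5) = 0.5161; e^(−0.441×3.2) = 0.2439
⟨phi⟩ = 0.56 × (0.5161 − 0.2439) / (0.441 × 1.7) = 0.56 × 0.3631 = 0.2033

0.203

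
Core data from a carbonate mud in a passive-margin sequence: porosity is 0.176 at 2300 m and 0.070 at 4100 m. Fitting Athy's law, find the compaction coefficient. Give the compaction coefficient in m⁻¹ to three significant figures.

Working in km (1 km = 1000 m; β in km⁻¹ = β in m⁻¹ × 1000):
Athy: phi(z) = phi₀ e^(−βz) ⇒ phi₁/phi₂ = e^{β(z₂−z₁)} ⇒ β = ln(phi₁/phi₂)/(z₂−z₁)
β = ln(0.176/0.07) / (4.1 − 2.3) = ln(2.514) / 1.8 = 0.9220 / 1.8 = 0.5122 km⁻¹

0.000512 m⁻¹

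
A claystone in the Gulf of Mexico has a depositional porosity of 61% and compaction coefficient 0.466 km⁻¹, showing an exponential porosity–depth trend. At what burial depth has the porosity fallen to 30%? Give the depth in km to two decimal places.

1.52 km

Invert Athy's law: d = ln(φ₀/φ) / k
d = ln(0.61/0.3) / 0.466 = ln(2.033) / 0.466 = 0.7097 / 0.466 = 1.523 km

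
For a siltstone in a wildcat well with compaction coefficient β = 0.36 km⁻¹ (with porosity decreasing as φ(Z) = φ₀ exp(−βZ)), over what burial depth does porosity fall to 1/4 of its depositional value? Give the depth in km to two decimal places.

φ/φ₀ = 1/4 ⇒ exp(−β·Z) = 1/4 ⇒ Z = ln(4) / β
Z = 1.3863 / 0.36 = 3.851 km

3.85 km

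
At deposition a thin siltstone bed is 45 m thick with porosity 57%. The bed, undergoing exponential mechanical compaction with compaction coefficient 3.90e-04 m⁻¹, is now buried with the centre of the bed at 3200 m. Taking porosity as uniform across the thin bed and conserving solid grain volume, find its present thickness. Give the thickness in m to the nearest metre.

Working in km (1 km = 1000 m; k in km⁻¹ = k in m⁻¹ × 1000):
Porosity at 3.2 km: n = 0.57·exp(−0.39×3.2) = 0.1636
Solid-volume conservation: h(1−n) = h₀(1−n₀) ⇒ h = h₀·(1−n₀)/(1−n)
h = 0.045 × (1 − 0.57)/(1 − 0.1636) = 0.045 × 0.5141 = 0.0231 km

23 m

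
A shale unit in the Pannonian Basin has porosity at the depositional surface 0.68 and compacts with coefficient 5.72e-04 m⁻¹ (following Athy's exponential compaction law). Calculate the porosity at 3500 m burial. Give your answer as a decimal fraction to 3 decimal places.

Working in km (1 km = 1000 m; c in km⁻¹ = c in m⁻¹ × 1000):
phi = phi₀·exp(−c·Z) = 0.68 × exp(−0.572 × 3.5) = 0.68 × exp(−2.002)
  = 0.68 × 0.1351 = 0.0918

0.092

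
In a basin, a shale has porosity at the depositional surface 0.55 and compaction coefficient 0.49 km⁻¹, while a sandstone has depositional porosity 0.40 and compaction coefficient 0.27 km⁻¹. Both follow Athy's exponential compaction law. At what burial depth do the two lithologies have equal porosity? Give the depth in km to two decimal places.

Set phi₀ₐ e^(−βₐz) = phi₀ᵦ e^(−βᵦz) ⇒ ln(phi₀ₐ/phi₀ᵦ) = (βₐ − βᵦ)·z
z = ln(0.55/0.4) / (0.49 − 0.27) = 0.3185 / 0.22 = 1.448 km

1.45 km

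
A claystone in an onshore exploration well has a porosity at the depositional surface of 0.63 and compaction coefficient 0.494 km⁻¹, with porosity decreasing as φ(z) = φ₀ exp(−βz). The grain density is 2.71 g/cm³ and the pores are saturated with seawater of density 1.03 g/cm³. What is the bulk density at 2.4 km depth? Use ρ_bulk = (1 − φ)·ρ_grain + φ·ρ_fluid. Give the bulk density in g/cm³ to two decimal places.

Porosity at depth: φ = 0.63·exp(−0.494×2.4) = 0.63×0.3056 = 0.1925
Bulk density: ρ_b = (1−φ)ρ_g + φ·ρ_f = 0.8075×2.71 + 0.1925×1.03
       = 2.188 + 0.198 = 2.387 g/cm³

2.39 g/cm³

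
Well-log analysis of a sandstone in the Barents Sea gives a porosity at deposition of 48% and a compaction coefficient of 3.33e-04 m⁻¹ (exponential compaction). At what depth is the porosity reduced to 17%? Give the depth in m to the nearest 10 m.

Working in km (1 km = 1000 m; k in km⁻¹ = k in m⁻¹ × 1000):
Invert Athy's law: Z = ln(phi₀/phi) / k
Z = ln(0.48/0.17) / 0.333 = ln(2.824) / 0.333 = 1.0380 / 0.333 = 3.117 km

3120 m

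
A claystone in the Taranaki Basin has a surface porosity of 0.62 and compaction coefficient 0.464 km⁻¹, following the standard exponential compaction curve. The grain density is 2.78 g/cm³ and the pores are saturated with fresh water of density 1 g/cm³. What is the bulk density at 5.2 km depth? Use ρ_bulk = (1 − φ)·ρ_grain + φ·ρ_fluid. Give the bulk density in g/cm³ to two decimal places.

Porosity at depth: phi = 0.62·exp(−0.464×5.2) = 0.62×0.0896 = 0.0555
Bulk density: ρ_b = (1−phi)ρ_g + phi·ρ_f = 0.9445×2.78 + 0.0555×1
       = 2.626 + 0.056 = 2.681 g/cm³

2.68 g/cm³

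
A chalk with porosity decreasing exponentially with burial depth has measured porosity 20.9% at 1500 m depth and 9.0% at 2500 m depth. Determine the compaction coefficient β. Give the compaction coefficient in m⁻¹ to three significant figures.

0.000843 m⁻¹

Working in km (1 km = 1000 m; β in km⁻¹ = β in m⁻¹ × 1000):
Athy: φ(z) = φ₀ e^(−βz) ⇒ φ₁/φ₂ = e^{β(z₂−z₁)} ⇒ β = ln(φ₁/φ₂)/(z₂−z₁)
β = ln(0.209/0.09) / (2.5 − 1.5) = ln(2.322) / 1 = 0.8425 / 1 = 0.8425 km⁻¹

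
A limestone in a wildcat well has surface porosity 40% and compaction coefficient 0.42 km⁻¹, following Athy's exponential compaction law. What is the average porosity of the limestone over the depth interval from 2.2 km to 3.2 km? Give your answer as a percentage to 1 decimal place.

13.0%

⟨phi⟩ = (1/(z₂−z₁)) ∫ phi₀ e^(−cz) dz = phi₀·(e^(−c·z₁) − e^(−c·z₂)) / (c·(z₂−z₁))
e^(−0.42×2.2) = 0.3969; e^(−0.42×3.2) = 0.2608
⟨phi⟩ = 0.4 × (0.3969 − 0.2608) / (0.42 × 1) = 0.4 × 0.3241 = 0.1296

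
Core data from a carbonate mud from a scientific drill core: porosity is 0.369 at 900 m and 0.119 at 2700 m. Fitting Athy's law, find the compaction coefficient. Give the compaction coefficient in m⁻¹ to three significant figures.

0.000629 m⁻¹

Working in km (1 km = 1000 m; c in km⁻¹ = c in m⁻¹ × 1000):
Athy: φ(z) = φ₀ e^(−cz) ⇒ φ₁/φ₂ = e^{c(z₂−z₁)} ⇒ c = ln(φ₁/φ₂)/(z₂−z₁)
c = ln(0.369/0.119) / (2.7 − 0.9) = ln(3.101) / 1.8 = 1.1317 / 1.8 = 0.6287 km⁻¹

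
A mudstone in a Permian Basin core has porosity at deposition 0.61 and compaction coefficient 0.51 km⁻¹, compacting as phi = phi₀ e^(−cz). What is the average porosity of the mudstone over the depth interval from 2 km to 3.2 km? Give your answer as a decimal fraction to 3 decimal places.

0.165

⟨phi⟩ = (1/(z₂−z₁)) ∫ phi₀ e^(−cz) dz = phi₀·(e^(−c·z₁) − e^(−c·z₂)) / (c·(z₂−z₁))
e^(−0.51×2) = 0.3606; e^(−0.51×3.2) = 0.1955
⟨phi⟩ = 0.61 × (0.3606 − 0.1955) / (0.51 × 1.2) = 0.61 × 0.2697 = 0.1645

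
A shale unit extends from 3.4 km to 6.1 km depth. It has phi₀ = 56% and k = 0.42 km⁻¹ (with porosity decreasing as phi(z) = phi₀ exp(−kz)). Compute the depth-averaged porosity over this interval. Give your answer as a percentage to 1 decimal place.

8.0%

⟨phi⟩ = (1/(z₂−z₁)) ∫ phi₀ e^(−kz) dz = phi₀·(e^(−k·z₁) − e^(−k·z₂)) / (k·(z₂−z₁))
e^(−0.42×3.4) = 0.2398; e^(−0.42×6.1) = 0.0772
⟨phi⟩ = 0.56 × (0.2398 − 0.0772) / (0.42 × 2.7) = 0.56 × 0.1434 = 0.0803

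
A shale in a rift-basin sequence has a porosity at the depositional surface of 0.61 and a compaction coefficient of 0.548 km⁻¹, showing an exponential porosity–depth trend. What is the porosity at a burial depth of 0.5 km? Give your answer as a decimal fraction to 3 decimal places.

0.464

phi = phi₀·exp(−c·Z) = 0.61 × exp(−0.548 × 0.5) = 0.61 × exp(−0.274)
  = 0.61 × 0.7603 = 0.4638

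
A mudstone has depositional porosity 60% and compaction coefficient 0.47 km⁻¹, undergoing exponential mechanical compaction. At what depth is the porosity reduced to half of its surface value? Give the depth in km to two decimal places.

n/n₀ = 1/2 ⇒ exp(−β·d) = 1/2 ⇒ d = ln(2) / β
d = 0.6931 / 0.47 = 1.475 km

1.47 km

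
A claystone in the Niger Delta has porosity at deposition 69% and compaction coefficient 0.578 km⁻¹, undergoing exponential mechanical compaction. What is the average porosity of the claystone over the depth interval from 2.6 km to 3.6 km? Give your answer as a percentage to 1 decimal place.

⟨phi⟩ = (1/(Z₂−Z₁)) ∫ phi₀ e^(−βZ) dZ = phi₀·(e^(−β·Z₁) − e^(−β·Z₂)) / (β·(Z₂−Z₁))
e^(−0.578×2.6) = 0.2225; e^(−0.578×3.6) = 0.1248
⟨phi⟩ = 0.69 × (0.2225 − 0.1248) / (0.578 × 1) = 0.69 × 0.1690 = 0.1166

11.7%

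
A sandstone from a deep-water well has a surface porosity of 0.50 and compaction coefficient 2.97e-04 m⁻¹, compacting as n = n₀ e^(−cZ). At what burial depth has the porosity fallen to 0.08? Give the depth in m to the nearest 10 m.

6170 m

Working in km (1 km = 1000 m; c in km⁻¹ = c in m⁻¹ × 1000):
Invert Athy's law: Z = ln(n₀/n) / c
Z = ln(0.5/0.08) / 0.297 = ln(6.25) / 0.297 = 1.8326 / 0.297 = 6.170 km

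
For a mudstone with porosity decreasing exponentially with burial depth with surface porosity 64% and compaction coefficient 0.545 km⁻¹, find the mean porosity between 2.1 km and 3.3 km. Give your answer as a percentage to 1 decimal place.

15.0%

⟨n⟩ = (1/(z₂−z₁)) ∫ n₀ e^(−kz) dz = n₀·(e^(−k·z₁) − e^(−k·z₂)) / (k·(z₂−z₁))
e^(−0.545×2.1) = 0.3184; e^(−0.545×3.3) = 0.1655
⟨n⟩ = 0.64 × (0.3184 − 0.1655) / (0.545 × 1.2) = 0.64 × 0.2337 = 0.1496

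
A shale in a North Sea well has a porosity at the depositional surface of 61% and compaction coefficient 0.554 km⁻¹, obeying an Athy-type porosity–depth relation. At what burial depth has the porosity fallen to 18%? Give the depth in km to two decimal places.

2.20 km

Invert Athy's law: Z = ln(n₀/n) / k
Z = ln(0.61/0.18) / 0.554 = ln(3.389) / 0.554 = 1.2205 / 0.554 = 2.203 km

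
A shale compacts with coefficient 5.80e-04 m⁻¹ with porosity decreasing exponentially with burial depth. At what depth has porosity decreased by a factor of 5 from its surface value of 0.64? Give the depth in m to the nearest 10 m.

2770 m

Working in km (1 km = 1000 m; k in km⁻¹ = k in m⁻¹ × 1000):
φ/φ₀ = 1/5 ⇒ exp(−k·Z) = 1/5 ⇒ Z = ln(5) / k
Z = 1.6094 / 0.58 = 2.775 km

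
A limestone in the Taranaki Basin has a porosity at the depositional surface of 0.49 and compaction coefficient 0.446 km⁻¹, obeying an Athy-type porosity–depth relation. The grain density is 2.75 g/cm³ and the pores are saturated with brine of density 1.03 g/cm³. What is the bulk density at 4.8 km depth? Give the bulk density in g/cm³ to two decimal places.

Porosity at depth: φ = 0.49·exp(−0.446×4.8) = 0.49×0.1176 = 0.0576
Bulk density: ρ_b = (1−φ)ρ_g + φ·ρ_f = 0.9424×2.75 + 0.0576×1.03
       = 2.592 + 0.059 = 2.651 g/cm³

2.65 g/cm³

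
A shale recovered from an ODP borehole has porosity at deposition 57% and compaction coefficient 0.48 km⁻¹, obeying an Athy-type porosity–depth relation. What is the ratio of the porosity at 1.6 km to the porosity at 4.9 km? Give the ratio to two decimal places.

4.87

phi(d₁)/phi(d₂) = e^(−k·d₁)/e^(−k·d₂) = e^{k(d₂−d₁)}
= exp(0.48 × 3.3) = exp(1.584) = 4.8744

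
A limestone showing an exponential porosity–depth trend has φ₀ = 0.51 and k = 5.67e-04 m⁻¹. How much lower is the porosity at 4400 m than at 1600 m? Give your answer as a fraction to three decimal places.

Working in km (1 km = 1000 m; k in km⁻¹ = k in m⁻¹ × 1000):
φ(1.6) = 0.51·e^(−0.567×1.6) = 0.2059
φ(4.4) = 0.51·e^(−0.567×4.4) = 0.0421
Δφ = 0.2059 − 0.0421 = 0.1638

0.164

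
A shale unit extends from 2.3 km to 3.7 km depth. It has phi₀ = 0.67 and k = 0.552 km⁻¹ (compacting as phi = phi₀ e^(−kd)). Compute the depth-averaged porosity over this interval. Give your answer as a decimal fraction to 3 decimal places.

0.131

⟨phi⟩ = (1/(d₂−d₁)) ∫ phi₀ e^(−kd) dd = phi₀·(e^(−k·d₁) − e^(−k·d₂)) / (k·(d₂−d₁))
e^(−0.552×2.3) = 0.2809; e^(−0.552×3.7) = 0.1297
⟨phi⟩ = 0.67 × (0.2809 − 0.1297) / (0.552 × 1.4) = 0.67 × 0.1957 = 0.1311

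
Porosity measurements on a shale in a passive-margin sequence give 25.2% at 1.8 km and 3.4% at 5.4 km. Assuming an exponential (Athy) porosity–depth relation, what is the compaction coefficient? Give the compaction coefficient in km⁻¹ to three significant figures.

0.556 km⁻¹

Athy: φ(Z) = φ₀ e^(−βZ) ⇒ φ₁/φ₂ = e^{β(Z₂−Z₁)} ⇒ β = ln(φ₁/φ₂)/(Z₂−Z₁)
β = ln(0.252/0.034) / (5.4 − 1.8) = ln(7.412) / 3.6 = 2.0031 / 3.6 = 0.5564 km⁻¹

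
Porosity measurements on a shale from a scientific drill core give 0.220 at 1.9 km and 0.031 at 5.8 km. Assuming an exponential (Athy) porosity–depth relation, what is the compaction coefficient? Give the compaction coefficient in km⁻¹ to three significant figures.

Athy: φ(d) = φ₀ e^(−cd) ⇒ φ₁/φ₂ = e^{c(d₂−d₁)} ⇒ c = ln(φ₁/φ₂)/(d₂−d₁)
c = ln(0.22/0.031) / (5.8 − 1.9) = ln(7.097) / 3.9 = 1.9596 / 3.9 = 0.5025 km⁻¹

0.502 km⁻¹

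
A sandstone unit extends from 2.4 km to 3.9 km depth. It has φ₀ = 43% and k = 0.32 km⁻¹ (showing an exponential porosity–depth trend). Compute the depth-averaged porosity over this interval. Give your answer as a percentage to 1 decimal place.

15.8%

⟨φ⟩ = (1/(z₂−z₁)) ∫ φ₀ e^(−kz) dz = φ₀·(e^(−k·z₁) − e^(−k·z₂)) / (k·(z₂−z₁))
e^(−0.32×2.4) = 0.4639; e^(−0.32×3.9) = 0.2871
⟨φ⟩ = 0.43 × (0.4639 − 0.2871) / (0.32 × 1.5) = 0.43 × 0.3685 = 0.1584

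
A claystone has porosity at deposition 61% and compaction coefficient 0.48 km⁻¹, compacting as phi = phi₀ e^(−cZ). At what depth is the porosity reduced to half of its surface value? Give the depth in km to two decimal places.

1.44 km

phi/phi₀ = 1/2 ⇒ exp(−c·Z) = 1/2 ⇒ Z = ln(2) / c
Z = 0.6931 / 0.48 = 1.444 km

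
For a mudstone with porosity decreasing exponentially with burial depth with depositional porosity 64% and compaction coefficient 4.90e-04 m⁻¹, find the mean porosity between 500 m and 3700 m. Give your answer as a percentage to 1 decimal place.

25.3%

Working in km (1 km = 1000 m; c in km⁻¹ = c in m⁻¹ × 1000):
⟨phi⟩ = (1/(z₂−z₁)) ∫ phi₀ e^(−cz) dz = phi₀·(e^(−c·z₁) − e^(−c·z₂)) / (c·(z₂−z₁))
e^(−0.49×0.5) = 0.7827; e^(−0.49×3.7) = 0.1632
⟨phi⟩ = 0.64 × (0.7827 − 0.1632) / (0.49 × 3.2) = 0.64 × 0.3951 = 0.2529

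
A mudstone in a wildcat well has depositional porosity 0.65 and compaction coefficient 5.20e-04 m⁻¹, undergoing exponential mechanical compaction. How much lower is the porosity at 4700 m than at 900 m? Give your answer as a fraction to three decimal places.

0.351

Working in km (1 km = 1000 m; β in km⁻¹ = β in m⁻¹ × 1000):
phi(0.9) = 0.65·e^(−0.52×0.9) = 0.4071
phi(4.7) = 0.65·e^(−0.52×4.7) = 0.0564
Δphi = 0.4071 − 0.0564 = 0.3506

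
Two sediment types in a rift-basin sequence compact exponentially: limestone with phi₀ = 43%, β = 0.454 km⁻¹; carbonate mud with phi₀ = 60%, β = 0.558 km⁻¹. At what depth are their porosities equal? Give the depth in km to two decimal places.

3.20 km

Set phi₀ₐ e^(−βₐd) = phi₀ᵦ e^(−βᵦd) ⇒ ln(phi₀ₐ/phi₀ᵦ) = (βₐ − βᵦ)·d
d = ln(0.43/0.6) / (0.454 − 0.558) = -0.3331 / -0.104 = 3.203 km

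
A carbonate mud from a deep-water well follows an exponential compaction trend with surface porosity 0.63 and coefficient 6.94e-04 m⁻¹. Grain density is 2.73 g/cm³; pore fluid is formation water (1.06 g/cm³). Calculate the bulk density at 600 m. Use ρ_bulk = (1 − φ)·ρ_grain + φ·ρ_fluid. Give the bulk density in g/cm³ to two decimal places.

Working in km (1 km = 1000 m; c in km⁻¹ = c in m⁻¹ × 1000):
Porosity at depth: φ = 0.63·exp(−0.694×0.6) = 0.63×0.6594 = 0.4154
Bulk density: ρ_b = (1−φ)ρ_g + φ·ρ_f = 0.5846×2.73 + 0.4154×1.06
       = 1.596 + 0.440 = 2.036 g/cm³

2.04 g/cm³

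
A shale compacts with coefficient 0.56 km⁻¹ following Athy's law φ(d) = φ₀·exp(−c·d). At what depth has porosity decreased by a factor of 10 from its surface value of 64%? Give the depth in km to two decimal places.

4.11 km

φ/φ₀ = 1/10 ⇒ exp(−c·d) = 1/10 ⇒ d = ln(10) / c
d = 2.3026 / 0.56 = 4.112 km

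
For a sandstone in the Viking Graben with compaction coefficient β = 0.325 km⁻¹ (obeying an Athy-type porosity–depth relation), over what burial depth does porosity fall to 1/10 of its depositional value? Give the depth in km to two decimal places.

φ/φ₀ = 1/10 ⇒ exp(−β·Z) = 1/10 ⇒ Z = ln(10) / β
Z = 2.3026 / 0.325 = 7.085 km

7.08 km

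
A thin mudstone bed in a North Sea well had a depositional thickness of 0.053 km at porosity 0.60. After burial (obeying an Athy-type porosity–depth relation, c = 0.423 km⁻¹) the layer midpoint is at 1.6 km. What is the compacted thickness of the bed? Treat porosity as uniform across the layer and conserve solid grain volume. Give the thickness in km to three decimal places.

0.031 km

Porosity at 1.6 km: φ = 0.6·exp(−0.423×1.6) = 0.3049
Solid-volume conservation: h(1−φ) = h₀(1−φ₀) ⇒ h = h₀·(1−φ₀)/(1−φ)
h = 0.053 × (1 − 0.6)/(1 − 0.3049) = 0.053 × 0.5755 = 0.0305 km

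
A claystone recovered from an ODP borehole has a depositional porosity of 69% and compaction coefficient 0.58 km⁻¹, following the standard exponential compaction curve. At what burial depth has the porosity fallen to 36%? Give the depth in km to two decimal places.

1.12 km

Invert Athy's law: d = ln(n₀/n) / c
d = ln(0.69/0.36) / 0.58 = ln(1.917) / 0.58 = 0.6506 / 0.58 = 1.122 km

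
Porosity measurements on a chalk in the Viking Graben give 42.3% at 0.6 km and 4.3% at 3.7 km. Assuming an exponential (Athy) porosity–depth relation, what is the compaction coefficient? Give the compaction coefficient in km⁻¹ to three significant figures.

0.737 km⁻¹

Athy: φ(z) = φ₀ e^(−βz) ⇒ φ₁/φ₂ = e^{β(z₂−z₁)} ⇒ β = ln(φ₁/φ₂)/(z₂−z₁)
β = ln(0.423/0.043) / (3.7 − 0.6) = ln(9.837) / 3.1 = 2.2862 / 3.1 = 0.7375 km⁻¹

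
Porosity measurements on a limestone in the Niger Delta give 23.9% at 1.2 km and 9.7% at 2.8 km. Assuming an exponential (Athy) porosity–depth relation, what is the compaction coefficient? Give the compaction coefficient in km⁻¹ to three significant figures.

Athy: φ(z) = φ₀ e^(−cz) ⇒ φ₁/φ₂ = e^{c(z₂−z₁)} ⇒ c = ln(φ₁/φ₂)/(z₂−z₁)
c = ln(0.239/0.097) / (2.8 − 1.2) = ln(2.464) / 1.6 = 0.9018 / 1.6 = 0.5636 km⁻¹

0.564 km⁻¹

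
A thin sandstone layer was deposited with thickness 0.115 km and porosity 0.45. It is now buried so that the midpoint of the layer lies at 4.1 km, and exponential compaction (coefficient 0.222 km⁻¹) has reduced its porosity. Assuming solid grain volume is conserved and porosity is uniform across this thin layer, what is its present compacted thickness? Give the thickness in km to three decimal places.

Porosity at 4.1 km: φ = 0.45·exp(−0.222×4.1) = 0.1811
Solid-volume conservation: h(1−φ) = h₀(1−φ₀) ⇒ h = h₀·(1−φ₀)/(1−φ)
h = 0.115 × (1 − 0.45)/(1 − 0.1811) = 0.115 × 0.6716 = 0.0772 km

0.077 km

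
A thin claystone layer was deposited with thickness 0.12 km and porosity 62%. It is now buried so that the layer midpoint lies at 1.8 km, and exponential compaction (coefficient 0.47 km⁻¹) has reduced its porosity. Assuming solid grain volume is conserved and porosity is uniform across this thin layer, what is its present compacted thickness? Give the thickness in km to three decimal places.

Porosity at 1.8 km: n = 0.62·exp(−0.47×1.8) = 0.2661
Solid-volume conservation: h(1−n) = h₀(1−n₀) ⇒ h = h₀·(1−n₀)/(1−n)
h = 0.12 × (1 − 0.62)/(1 − 0.2661) = 0.12 × 0.5178 = 0.0621 km

0.062 km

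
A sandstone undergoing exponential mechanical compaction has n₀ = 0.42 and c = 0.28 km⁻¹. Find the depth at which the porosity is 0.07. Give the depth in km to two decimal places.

6.40 km

Invert Athy's law: z = ln(n₀/n) / c
z = ln(0.42/0.07) / 0.28 = ln(6) / 0.28 = 1.7918 / 0.28 = 6.399 km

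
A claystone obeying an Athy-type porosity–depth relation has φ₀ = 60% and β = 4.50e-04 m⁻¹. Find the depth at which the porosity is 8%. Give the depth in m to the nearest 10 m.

Working in km (1 km = 1000 m; β in km⁻¹ = β in m⁻¹ × 1000):
Invert Athy's law: Z = ln(φ₀/φ) / β
Z = ln(0.6/0.08) / 0.45 = ln(7.5) / 0.45 = 2.0149 / 0.45 = 4.478 km

4480 m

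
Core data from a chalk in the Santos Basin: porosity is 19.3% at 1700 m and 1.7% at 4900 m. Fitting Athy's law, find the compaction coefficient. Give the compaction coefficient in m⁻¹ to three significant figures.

Working in km (1 km = 1000 m; k in km⁻¹ = k in m⁻¹ × 1000):
Athy: n(z) = n₀ e^(−kz) ⇒ n₁/n₂ = e^{k(z₂−z₁)} ⇒ k = ln(n₁/n₂)/(z₂−z₁)
k = ln(0.193/0.017) / (4.9 − 1.7) = ln(11.35) / 3.2 = 2.4295 / 3.2 = 0.7592 km⁻¹

0.000759 m⁻¹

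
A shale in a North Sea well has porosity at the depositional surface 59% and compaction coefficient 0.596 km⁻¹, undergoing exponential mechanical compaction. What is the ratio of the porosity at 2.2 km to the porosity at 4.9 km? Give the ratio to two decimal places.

phi(z₁)/phi(z₂) = e^(−β·z₁)/e^(−β·z₂) = e^{β(z₂−z₁)}
= exp(0.596 × 2.7) = exp(1.609) = 4.9988

5.00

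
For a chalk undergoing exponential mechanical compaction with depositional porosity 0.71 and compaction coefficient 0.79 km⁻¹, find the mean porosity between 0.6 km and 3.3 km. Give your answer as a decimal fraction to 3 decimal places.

0.183

⟨n⟩ = (1/(z₂−z₁)) ∫ n₀ e^(−kz) dz = n₀·(e^(−k·z₁) − e^(−k·z₂)) / (k·(z₂−z₁))
e^(−0.79×0.6) = 0.6225; e^(−0.79×3.3) = 0.0738
⟨n⟩ = 0.71 × (0.6225 − 0.0738) / (0.79 × 2.7) = 0.71 × 0.2573 = 0.1827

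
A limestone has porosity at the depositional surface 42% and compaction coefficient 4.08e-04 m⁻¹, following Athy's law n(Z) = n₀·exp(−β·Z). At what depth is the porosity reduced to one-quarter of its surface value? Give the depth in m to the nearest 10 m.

3400 m

Working in km (1 km = 1000 m; β in km⁻¹ = β in m⁻¹ × 1000):
n/n₀ = 1/4 ⇒ exp(−β·Z) = 1/4 ⇒ Z = ln(4) / β
Z = 1.3863 / 0.408 = 3.398 km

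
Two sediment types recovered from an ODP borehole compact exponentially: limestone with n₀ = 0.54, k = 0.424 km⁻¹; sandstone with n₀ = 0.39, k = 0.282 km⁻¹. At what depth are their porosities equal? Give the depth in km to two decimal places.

2.29 km

Set n₀ₐ e^(−kₐz) = n₀ᵦ e^(−kᵦz) ⇒ ln(n₀ₐ/n₀ᵦ) = (kₐ − kᵦ)·z
z = ln(0.54/0.39) / (0.424 − 0.282) = 0.3254 / 0.142 = 2.292 km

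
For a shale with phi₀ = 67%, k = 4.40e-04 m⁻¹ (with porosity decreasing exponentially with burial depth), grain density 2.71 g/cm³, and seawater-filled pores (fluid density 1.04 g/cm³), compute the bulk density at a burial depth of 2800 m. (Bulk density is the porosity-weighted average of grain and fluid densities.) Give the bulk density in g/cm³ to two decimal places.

2.38 g/cm³

Working in km (1 km = 1000 m; k in km⁻¹ = k in m⁻¹ × 1000):
Porosity at depth: phi = 0.67·exp(−0.44×2.8) = 0.67×0.2917 = 0.1954
Bulk density: ρ_b = (1−phi)ρ_g + phi·ρ_f = 0.8046×2.71 + 0.1954×1.04
       = 2.180 + 0.203 = 2.384 g/cm³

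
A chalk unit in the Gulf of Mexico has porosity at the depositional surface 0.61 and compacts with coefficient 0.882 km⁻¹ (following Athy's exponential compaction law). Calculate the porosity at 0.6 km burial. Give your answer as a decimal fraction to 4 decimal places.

0.3593

φ = φ₀·exp(−k·Z) = 0.61 × exp(−0.882 × 0.6) = 0.61 × exp(−0.5292)
  = 0.61 × 0.5891 = 0.3593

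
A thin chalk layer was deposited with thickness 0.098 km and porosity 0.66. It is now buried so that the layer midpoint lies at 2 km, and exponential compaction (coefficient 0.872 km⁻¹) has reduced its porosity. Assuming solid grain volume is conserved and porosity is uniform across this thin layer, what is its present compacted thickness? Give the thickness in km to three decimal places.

Porosity at 2 km: n = 0.66·exp(−0.872×2) = 0.1154
Solid-volume conservation: h(1−n) = h₀(1−n₀) ⇒ h = h₀·(1−n₀)/(1−n)
h = 0.098 × (1 − 0.66)/(1 − 0.1154) = 0.098 × 0.3843 = 0.0377 km

0.038 km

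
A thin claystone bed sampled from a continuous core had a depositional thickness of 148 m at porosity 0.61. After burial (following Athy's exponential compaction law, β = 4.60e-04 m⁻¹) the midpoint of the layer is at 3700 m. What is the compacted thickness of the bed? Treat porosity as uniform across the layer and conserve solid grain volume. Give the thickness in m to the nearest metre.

65 m

Working in km (1 km = 1000 m; β in km⁻¹ = β in m⁻¹ × 1000):
Porosity at 3.7 km: n = 0.61·exp(−0.46×3.7) = 0.1112
Solid-volume conservation: h(1−n) = h₀(1−n₀) ⇒ h = h₀·(1−n₀)/(1−n)
h = 0.148 × (1 − 0.61)/(1 − 0.1112) = 0.148 × 0.4388 = 0.0649 km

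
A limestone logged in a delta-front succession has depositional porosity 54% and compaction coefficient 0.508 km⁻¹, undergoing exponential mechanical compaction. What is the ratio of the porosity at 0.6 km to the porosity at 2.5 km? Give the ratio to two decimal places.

2.63

n(z₁)/n(z₂) = e^(−c·z₁)/e^(−c·z₂) = e^{c(z₂−z₁)}
= exp(0.508 × 1.9) = exp(0.9652) = 2.6253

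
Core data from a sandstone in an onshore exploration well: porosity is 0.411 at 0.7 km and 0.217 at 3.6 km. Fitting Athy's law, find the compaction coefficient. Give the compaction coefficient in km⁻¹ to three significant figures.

Athy: n(Z) = n₀ e^(−βZ) ⇒ n₁/n₂ = e^{β(Z₂−Z₁)} ⇒ β = ln(n₁/n₂)/(Z₂−Z₁)
β = ln(0.411/0.217) / (3.6 − 0.7) = ln(1.894) / 2.9 = 0.6387 / 2.9 = 0.2202 km⁻¹

0.220 km⁻¹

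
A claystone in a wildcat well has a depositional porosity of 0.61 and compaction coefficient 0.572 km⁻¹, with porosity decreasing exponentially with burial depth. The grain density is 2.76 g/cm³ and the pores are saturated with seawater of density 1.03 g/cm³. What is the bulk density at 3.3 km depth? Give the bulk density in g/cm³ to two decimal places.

2.60 g/cm³

Porosity at depth: n = 0.61·exp(−0.572×3.3) = 0.61×0.1514 = 0.0924
Bulk density: ρ_b = (1−n)ρ_g + n·ρ_f = 0.9076×2.76 + 0.0924×1.03
       = 2.505 + 0.095 = 2.600 g/cm³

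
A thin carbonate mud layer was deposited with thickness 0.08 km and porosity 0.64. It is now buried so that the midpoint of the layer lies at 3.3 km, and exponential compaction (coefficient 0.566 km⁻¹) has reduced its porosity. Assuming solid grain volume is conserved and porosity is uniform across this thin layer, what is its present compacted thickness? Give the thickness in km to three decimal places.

Porosity at 3.3 km: phi = 0.64·exp(−0.566×3.3) = 0.0989
Solid-volume conservation: h(1−phi) = h₀(1−phi₀) ⇒ h = h₀·(1−phi₀)/(1−phi)
h = 0.08 × (1 − 0.64)/(1 − 0.0989) = 0.08 × 0.3995 = 0.0320 km

0.032 km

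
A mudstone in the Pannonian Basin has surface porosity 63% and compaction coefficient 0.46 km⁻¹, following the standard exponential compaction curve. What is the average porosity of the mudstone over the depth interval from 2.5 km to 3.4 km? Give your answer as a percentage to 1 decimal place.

⟨φ⟩ = (1/(Z₂−Z₁)) ∫ φ₀ e^(−kZ) dZ = φ₀·(e^(−k·Z₁) − e^(−k·Z₂)) / (k·(Z₂−Z₁))
e^(−0.46×2.5) = 0.3166; e^(−0.46×3.4) = 0.2093
⟨φ⟩ = 0.63 × (0.3166 − 0.2093) / (0.46 × 0.9) = 0.63 × 0.2593 = 0.1633

16.3%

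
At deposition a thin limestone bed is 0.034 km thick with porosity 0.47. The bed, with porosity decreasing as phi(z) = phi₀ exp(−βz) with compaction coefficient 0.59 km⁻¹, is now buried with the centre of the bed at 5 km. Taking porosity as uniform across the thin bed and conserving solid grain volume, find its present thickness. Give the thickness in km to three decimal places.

0.018 km

Porosity at 5 km: phi = 0.47·exp(−0.59×5) = 0.0246
Solid-volume conservation: h(1−phi) = h₀(1−phi₀) ⇒ h = h₀·(1−phi₀)/(1−phi)
h = 0.034 × (1 − 0.47)/(1 − 0.0246) = 0.034 × 0.5434 = 0.0185 km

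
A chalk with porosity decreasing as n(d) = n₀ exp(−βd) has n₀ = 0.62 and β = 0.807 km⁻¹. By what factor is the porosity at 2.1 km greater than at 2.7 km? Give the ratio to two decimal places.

1.62

n(d₁)/n(d₂) = e^(−β·d₁)/e^(−β·d₂) = e^{β(d₂−d₁)}
= exp(0.807 × 0.6) = exp(0.4842) = 1.6229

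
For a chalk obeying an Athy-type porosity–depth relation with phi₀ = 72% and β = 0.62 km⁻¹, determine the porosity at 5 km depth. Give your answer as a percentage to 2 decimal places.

3.24%

phi = phi₀·exp(−β·z) = 0.72 × exp(−0.62 × 5) = 0.72 × exp(−3.1)
  = 0.72 × 0.0450 = 0.0324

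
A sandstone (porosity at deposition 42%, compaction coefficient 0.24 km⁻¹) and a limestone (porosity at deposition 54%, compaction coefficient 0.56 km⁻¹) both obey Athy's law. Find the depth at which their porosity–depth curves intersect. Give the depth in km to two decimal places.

0.79 km

Set n₀ₐ e^(−cₐZ) = n₀ᵦ e^(−cᵦZ) ⇒ ln(n₀ₐ/n₀ᵦ) = (cₐ − cᵦ)·Z
Z = ln(0.42/0.54) / (0.24 − 0.56) = -0.2513 / -0.32 = 0.785 km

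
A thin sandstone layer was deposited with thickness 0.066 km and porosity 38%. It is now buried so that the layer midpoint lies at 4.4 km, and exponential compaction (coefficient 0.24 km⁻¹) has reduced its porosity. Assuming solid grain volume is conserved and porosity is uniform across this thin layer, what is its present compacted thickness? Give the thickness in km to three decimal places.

Porosity at 4.4 km: n = 0.38·exp(−0.24×4.4) = 0.1322
Solid-volume conservation: h(1−n) = h₀(1−n₀) ⇒ h = h₀·(1−n₀)/(1−n)
h = 0.066 × (1 − 0.38)/(1 − 0.1322) = 0.066 × 0.7144 = 0.0472 km

0.047 km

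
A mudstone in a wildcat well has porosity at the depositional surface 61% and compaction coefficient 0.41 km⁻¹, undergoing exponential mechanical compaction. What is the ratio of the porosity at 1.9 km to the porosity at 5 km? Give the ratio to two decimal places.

3.56

phi(Z₁)/phi(Z₂) = e^(−β·Z₁)/e^(−β·Z₂) = e^{β(Z₂−Z₁)}
= exp(0.41 × 3.1) = exp(1.271) = 3.5644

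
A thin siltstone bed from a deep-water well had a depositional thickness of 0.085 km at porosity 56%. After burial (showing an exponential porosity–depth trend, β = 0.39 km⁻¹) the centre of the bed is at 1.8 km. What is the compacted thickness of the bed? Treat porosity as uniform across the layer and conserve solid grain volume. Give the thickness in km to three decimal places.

0.052 km

Porosity at 1.8 km: phi = 0.56·exp(−0.39×1.8) = 0.2775
Solid-volume conservation: h(1−phi) = h₀(1−phi₀) ⇒ h = h₀·(1−phi₀)/(1−phi)
h = 0.085 × (1 − 0.56)/(1 − 0.2775) = 0.085 × 0.6090 = 0.0518 km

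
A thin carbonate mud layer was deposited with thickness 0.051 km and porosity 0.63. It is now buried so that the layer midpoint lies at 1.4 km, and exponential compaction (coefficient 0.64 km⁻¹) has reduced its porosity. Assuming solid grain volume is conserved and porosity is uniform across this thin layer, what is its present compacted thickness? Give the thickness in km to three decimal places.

0.025 km

Porosity at 1.4 km: n = 0.63·exp(−0.64×1.4) = 0.2572
Solid-volume conservation: h(1−n) = h₀(1−n₀) ⇒ h = h₀·(1−n₀)/(1−n)
h = 0.051 × (1 − 0.63)/(1 − 0.2572) = 0.051 × 0.4981 = 0.0254 km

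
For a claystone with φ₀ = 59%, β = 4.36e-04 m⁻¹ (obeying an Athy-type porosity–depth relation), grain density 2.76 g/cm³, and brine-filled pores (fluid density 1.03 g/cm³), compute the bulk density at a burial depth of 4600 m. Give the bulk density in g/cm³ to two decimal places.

2.62 g/cm³

Working in km (1 km = 1000 m; β in km⁻¹ = β in m⁻¹ × 1000):
Porosity at depth: φ = 0.59·exp(−0.436×4.6) = 0.59×0.1346 = 0.0794
Bulk density: ρ_b = (1−φ)ρ_g + φ·ρ_f = 0.9206×2.76 + 0.0794×1.03
       = 2.541 + 0.082 = 2.623 g/cm³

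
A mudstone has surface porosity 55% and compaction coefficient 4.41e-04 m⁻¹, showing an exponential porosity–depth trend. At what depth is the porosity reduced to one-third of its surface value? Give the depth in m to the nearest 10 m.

2490 m

Working in km (1 km = 1000 m; k in km⁻¹ = k in m⁻¹ × 1000):
φ/φ₀ = 1/3 ⇒ exp(−k·d) = 1/3 ⇒ d = ln(3) / k
d = 1.0986 / 0.441 = 2.491 km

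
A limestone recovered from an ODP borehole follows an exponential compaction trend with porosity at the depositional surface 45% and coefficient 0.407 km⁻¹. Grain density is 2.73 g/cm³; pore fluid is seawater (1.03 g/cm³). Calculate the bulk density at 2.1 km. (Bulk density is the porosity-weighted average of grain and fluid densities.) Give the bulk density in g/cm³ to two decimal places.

Porosity at depth: phi = 0.45·exp(−0.407×2.1) = 0.45×0.4254 = 0.1914
Bulk density: ρ_b = (1−phi)ρ_g + phi·ρ_f = 0.8086×2.73 + 0.1914×1.03
       = 2.207 + 0.197 = 2.405 g/cm³

2.40 g/cm³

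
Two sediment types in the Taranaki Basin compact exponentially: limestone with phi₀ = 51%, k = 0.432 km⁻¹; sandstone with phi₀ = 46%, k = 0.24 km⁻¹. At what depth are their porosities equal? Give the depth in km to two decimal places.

Set phi₀ₐ e^(−kₐZ) = phi₀ᵦ e^(−kᵦZ) ⇒ ln(phi₀ₐ/phi₀ᵦ) = (kₐ − kᵦ)·Z
Z = ln(0.51/0.46) / (0.432 − 0.24) = 0.1032 / 0.192 = 0.537 km

0.54 km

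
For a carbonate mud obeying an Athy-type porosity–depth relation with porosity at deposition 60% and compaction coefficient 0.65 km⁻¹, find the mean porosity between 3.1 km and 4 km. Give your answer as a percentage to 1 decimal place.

⟨φ⟩ = (1/(Z₂−Z₁)) ∫ φ₀ e^(−cZ) dZ = φ₀·(e^(−c·Z₁) − e^(−c·Z₂)) / (c·(Z₂−Z₁))
e^(−0.65×3.1) = 0.1333; e^(−0.65×4) = 0.0743
⟨φ⟩ = 0.6 × (0.1333 − 0.0743) / (0.65 × 0.9) = 0.6 × 0.1009 = 0.0606

6.1%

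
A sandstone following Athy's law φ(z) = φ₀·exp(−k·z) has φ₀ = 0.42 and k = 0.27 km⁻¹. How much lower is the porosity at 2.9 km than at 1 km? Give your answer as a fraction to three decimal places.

φ(1) = 0.42·e^(−0.27×1) = 0.3206
φ(2.9) = 0.42·e^(−0.27×2.9) = 0.1920
Δφ = 0.3206 − 0.1920 = 0.1287

0.129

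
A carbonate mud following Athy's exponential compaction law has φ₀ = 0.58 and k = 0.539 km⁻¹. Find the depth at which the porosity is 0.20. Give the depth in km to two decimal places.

Invert Athy's law: z = ln(φ₀/φ) / k
z = ln(0.58/0.2) / 0.539 = ln(2.9) / 0.539 = 1.0647 / 0.539 = 1.975 km

1.98 km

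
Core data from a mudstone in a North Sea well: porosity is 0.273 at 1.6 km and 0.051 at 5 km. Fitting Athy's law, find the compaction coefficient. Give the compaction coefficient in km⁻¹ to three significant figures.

Athy: φ(z) = φ₀ e^(−βz) ⇒ φ₁/φ₂ = e^{β(z₂−z₁)} ⇒ β = ln(φ₁/φ₂)/(z₂−z₁)
β = ln(0.273/0.051) / (5 − 1.6) = ln(5.353) / 3.4 = 1.6776 / 3.4 = 0.4934 km⁻¹

0.493 km⁻¹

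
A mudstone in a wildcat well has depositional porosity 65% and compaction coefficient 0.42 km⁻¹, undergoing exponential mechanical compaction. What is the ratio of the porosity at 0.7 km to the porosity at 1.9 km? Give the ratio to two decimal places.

1.66

φ(d₁)/φ(d₂) = e^(−k·d₁)/e^(−k·d₂) = e^{k(d₂−d₁)}
= exp(0.42 × 1.2) = exp(0.504) = 1.6553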